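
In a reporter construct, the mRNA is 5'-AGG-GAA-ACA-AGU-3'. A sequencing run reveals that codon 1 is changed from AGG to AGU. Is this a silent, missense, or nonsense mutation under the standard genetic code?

missense

Position 3 falls in codon 1: AGG → Arg.
After the substitution the codon is AGU → Ser.
Arg ≠ Ser, so this is a missense mutation.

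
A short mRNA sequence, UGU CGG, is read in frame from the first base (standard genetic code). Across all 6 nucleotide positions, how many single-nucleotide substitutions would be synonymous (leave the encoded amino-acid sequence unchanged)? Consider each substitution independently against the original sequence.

Codon 1 (UGU, Cys): 1 synonymous substitution.
Codon 2 (CGG, Arg): 4 synonymous substitutions.
Total: 1 + 4 = 5.

5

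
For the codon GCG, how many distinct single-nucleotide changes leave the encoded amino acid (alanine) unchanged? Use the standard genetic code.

3

Position 1: none → 0 synonymous.
Position 2: none → 0 synonymous.
Position 3: GCU, GCC, GCA → 3 synonymous.
Total: 0 + 0 + 3 = 3.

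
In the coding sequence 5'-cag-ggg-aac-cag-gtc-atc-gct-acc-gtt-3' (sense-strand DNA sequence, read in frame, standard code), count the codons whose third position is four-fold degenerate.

5

Codon 1 CAG (Gln): third position 2-fold.
Codon 2 GGG (Gly): third position 4-fold.
Codon 3 AAC (Asn): third position 2-fold.
Codon 4 CAG (Gln): third position 2-fold.
Codon 5 GTC (Val): third position 4-fold.
Codon 6 ATC (Ile): third position 3-fold.
Codon 7 GCT (Ala): third position 4-fold.
Codon 8 ACC (Thr): third position 4-fold.
Codon 9 GTT (Val): third position 4-fold.
Four-fold degenerate third positions: 5.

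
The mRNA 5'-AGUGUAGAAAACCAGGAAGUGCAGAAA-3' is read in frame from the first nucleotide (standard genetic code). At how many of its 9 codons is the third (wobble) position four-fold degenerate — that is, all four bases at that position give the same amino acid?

2

Codon 1 AGU (Ser): third position 2-fold.
Codon 2 GUA (Val): third position 4-fold.
Codon 3 GAA (Glu): third position 2-fold.
Codon 4 AAC (Asn): third position 2-fold.
Codon 5 CAG (Gln): third position 2-fold.
Codon 6 GAA (Glu): third position 2-fold.
Codon 7 GUG (Val): third position 4-fold.
Codon 8 CAG (Gln): third position 2-fold.
Codon 9 AAA (Lys): third position 2-fold.
Four-fold degenerate third positions: 2.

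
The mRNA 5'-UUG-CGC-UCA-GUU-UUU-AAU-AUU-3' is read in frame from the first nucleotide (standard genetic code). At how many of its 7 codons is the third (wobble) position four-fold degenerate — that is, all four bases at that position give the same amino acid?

3

Codon 1 UUG (Leu): third position 2-fold.
Codon 2 CGC (Arg): third position 4-fold.
Codon 3 UCA (Ser): third position 4-fold.
Codon 4 GUU (Val): third position 4-fold.
Codon 5 UUU (Phe): third position 2-fold.
Codon 6 AAU (Asn): third position 2-fold.
Codon 7 AUU (Ile): third position 3-fold.
Four-fold degenerate third positions: 3.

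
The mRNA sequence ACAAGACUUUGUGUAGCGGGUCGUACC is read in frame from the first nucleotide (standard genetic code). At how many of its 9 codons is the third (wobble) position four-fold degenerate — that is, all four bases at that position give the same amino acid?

7

Codon 1 ACA (Thr): third position 4-fold.
Codon 2 AGA (Arg): third position 2-fold.
Codon 3 CUU (Leu): third position 4-fold.
Codon 4 UGU (Cys): third position 2-fold.
Codon 5 GUA (Val): third position 4-fold.
Codon 6 GCG (Ala): third position 4-fold.
Codon 7 GGU (Gly): third position 4-fold.
Codon 8 CGU (Arg): third position 4-fold.
Codon 9 ACC (Thr): third position 4-fold.
Four-fold degenerate third positions: 7.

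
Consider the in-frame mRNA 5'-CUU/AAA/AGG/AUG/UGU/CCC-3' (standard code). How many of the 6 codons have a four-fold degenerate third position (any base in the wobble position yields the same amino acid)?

2

Codon 1 CUU (Leu): third position 4-fold.
Codon 2 AAA (Lys): third position 2-fold.
Codon 3 AGG (Arg): third position 2-fold.
Codon 4 AUG (Met): third position 1-fold.
Codon 5 UGU (Cys): third position 2-fold.
Codon 6 CCC (Pro): third position 4-fold.
Four-fold degenerate third positions: 2.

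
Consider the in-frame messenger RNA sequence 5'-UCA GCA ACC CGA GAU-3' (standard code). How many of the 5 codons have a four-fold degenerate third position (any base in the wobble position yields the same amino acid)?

Codon 1 UCA (Ser): third position 4-fold.
Codon 2 GCA (Ala): third position 4-fold.
Codon 3 ACC (Thr): third position 4-fold.
Codon 4 CGA (Arg): third position 4-fold.
Codon 5 GAU (Asp): third position 2-fold.
Four-fold degenerate third positions: 4.

4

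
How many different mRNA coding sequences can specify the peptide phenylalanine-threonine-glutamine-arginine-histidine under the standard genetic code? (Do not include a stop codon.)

Phe: 2 codons.
Thr: 4 codons.
Gln: 2 codons.
Arg: 6 codons.
His: 2 codons.
2 × 4 × 2 × 6 × 2 = 192.

192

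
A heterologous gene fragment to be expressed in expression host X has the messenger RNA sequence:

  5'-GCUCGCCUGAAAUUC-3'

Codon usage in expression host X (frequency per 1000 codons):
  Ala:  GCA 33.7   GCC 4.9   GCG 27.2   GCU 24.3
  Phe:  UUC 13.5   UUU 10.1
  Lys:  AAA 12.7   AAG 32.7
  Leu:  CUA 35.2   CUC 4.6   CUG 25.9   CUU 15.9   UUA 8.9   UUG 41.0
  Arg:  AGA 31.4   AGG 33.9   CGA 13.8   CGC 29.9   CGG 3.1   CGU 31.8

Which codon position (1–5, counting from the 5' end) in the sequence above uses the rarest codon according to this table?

Codon 1 GCU (Ala): 24.3 per 1000.
Codon 2 CGC (Arg): 29.9 per 1000.
Codon 3 CUG (Leu): 25.9 per 1000.
Codon 4 AAA (Lys): 12.7 per 1000.
Codon 5 UUC (Phe): 13.5 per 1000.
Lowest frequency is 12.7 at codon 4.

4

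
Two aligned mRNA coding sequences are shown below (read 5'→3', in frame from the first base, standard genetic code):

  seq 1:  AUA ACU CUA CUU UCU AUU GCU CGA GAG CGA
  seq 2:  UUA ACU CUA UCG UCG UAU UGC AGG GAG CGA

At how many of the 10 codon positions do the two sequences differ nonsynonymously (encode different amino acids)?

4

Codon 1: AUA Ile / UUA Leu — nonsynonymous.
Codon 2: ACU Thr / ACU Thr — identical.
Codon 3: CUA Leu / CUA Leu — identical.
Codon 4: CUU Leu / UCG Ser — nonsynonymous.
Codon 5: UCU Ser / UCG Ser — synonymous.
Codon 6: AUU Ile / UAU Tyr — nonsynonymous.
Codon 7: GCU Ala / UGC Cys — nonsynonymous.
Codon 8: CGA Arg / AGG Arg — synonymous.
Codon 9: GAG Glu / GAG Glu — identical.
Codon 10: CGA Arg / CGA Arg — identical.
Nonsynonymous differences: 4.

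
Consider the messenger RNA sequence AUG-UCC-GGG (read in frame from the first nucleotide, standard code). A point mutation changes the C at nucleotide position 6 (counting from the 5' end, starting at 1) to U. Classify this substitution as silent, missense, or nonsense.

silent

Position 6 falls in codon 2: UCC → Ser.
After the substitution the codon is UCU → Ser.
Both encode Ser, so the change is synonymous.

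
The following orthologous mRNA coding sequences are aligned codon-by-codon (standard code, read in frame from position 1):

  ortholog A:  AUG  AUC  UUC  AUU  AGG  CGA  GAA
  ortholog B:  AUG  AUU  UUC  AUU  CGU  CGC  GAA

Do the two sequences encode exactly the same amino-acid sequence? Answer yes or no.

Codon 1: AUG Met / AUG Met — identical.
Codon 2: AUC Ile / AUU Ile — synonymous.
Codon 3: UUC Phe / UUC Phe — identical.
Codon 4: AUU Ile / AUU Ile — identical.
Codon 5: AGG Arg / CGU Arg — synonymous.
Codon 6: CGA Arg / CGC Arg — synonymous.
Codon 7: GAA Glu / GAA Glu — identical.
Nonsynonymous differences: 0 → same protein.

yes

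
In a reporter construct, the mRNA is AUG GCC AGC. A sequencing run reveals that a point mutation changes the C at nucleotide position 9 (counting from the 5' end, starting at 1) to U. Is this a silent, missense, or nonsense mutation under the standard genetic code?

silent

Position 9 falls in codon 3: AGC → Ser.
After the substitution the codon is AGU → Ser.
Both encode Ser, so the change is synonymous.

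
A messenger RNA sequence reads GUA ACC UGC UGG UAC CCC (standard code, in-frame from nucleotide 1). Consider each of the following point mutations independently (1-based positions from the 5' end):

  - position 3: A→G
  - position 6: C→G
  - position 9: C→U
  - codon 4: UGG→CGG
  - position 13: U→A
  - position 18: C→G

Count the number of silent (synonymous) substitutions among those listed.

Codon 1: GUA (Val) → GUG (Val) — synonymous.
Codon 2: ACC (Thr) → ACG (Thr) — synonymous.
Codon 3: UGC (Cys) → UGU (Cys) — synonymous.
Codon 4: UGG (Trp) → CGG (Arg) — missense.
Codon 5: UAC (Tyr) → AAC (Asn) — missense.
Codon 6: CCC (Pro) → CCG (Pro) — synonymous.
Synonymous: 4 of 6.

4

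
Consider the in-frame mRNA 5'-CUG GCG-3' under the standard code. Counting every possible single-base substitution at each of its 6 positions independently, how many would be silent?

Codon 1 (CUG, Leu): 4 synonymous substitutions.
Codon 2 (GCG, Ala): 3 synonymous substitutions.
Total: 4 + 3 = 7.

7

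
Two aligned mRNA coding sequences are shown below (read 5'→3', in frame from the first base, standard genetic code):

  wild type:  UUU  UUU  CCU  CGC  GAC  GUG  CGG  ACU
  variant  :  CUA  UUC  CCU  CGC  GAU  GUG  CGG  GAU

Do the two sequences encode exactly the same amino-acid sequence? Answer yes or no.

Codon 1: UUU Phe / CUA Leu — nonsynonymous.
Codon 2: UUU Phe / UUC Phe — synonymous.
Codon 3: CCU Pro / CCU Pro — identical.
Codon 4: CGC Arg / CGC Arg — identical.
Codon 5: GAC Asp / GAU Asp — synonymous.
Codon 6: GUG Val / GUG Val — identical.
Codon 7: CGG Arg / CGG Arg — identical.
Codon 8: ACU Thr / GAU Asp — nonsynonymous.
Nonsynonymous differences: 2 → different protein.

no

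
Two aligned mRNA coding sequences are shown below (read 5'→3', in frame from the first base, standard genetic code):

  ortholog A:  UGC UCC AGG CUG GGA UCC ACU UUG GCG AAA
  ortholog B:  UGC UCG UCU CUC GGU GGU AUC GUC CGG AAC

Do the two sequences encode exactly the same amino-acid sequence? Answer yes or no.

Codon 1: UGC Cys / UGC Cys — identical.
Codon 2: UCC Ser / UCG Ser — synonymous.
Codon 3: AGG Arg / UCU Ser — nonsynonymous.
Codon 4: CUG Leu / CUC Leu — synonymous.
Codon 5: GGA Gly / GGU Gly — synonymous.
Codon 6: UCC Ser / GGU Gly — nonsynonymous.
Codon 7: ACU Thr / AUC Ile — nonsynonymous.
Codon 8: UUG Leu / GUC Val — nonsynonymous.
Codon 9: GCG Ala / CGG Arg — nonsynonymous.
Codon 10: AAA Lys / AAC Asn — nonsynonymous.
Nonsynonymous differences: 6 → different protein.

no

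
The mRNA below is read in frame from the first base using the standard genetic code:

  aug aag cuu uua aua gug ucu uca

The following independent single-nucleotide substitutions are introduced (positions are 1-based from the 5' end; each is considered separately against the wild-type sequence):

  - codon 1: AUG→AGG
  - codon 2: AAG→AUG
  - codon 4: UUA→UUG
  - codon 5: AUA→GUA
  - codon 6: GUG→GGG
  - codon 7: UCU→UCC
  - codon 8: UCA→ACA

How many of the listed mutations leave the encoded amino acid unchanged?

2

Codon 1: AUG (Met) → AGG (Arg) — missense.
Codon 2: AAG (Lys) → AUG (Met) — missense.
Codon 4: UUA (Leu) → UUG (Leu) — synonymous.
Codon 5: AUA (Ile) → GUA (Val) — missense.
Codon 6: GUG (Val) → GGG (Gly) — missense.
Codon 7: UCU (Ser) → UCC (Ser) — synonymous.
Codon 8: UCA (Ser) → ACA (Thr) — missense.
Synonymous: 2 of 7.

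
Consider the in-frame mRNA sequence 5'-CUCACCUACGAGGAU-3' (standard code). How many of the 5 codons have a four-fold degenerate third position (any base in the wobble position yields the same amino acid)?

2

Codon 1 CUC (Leu): third position 4-fold.
Codon 2 ACC (Thr): third position 4-fold.
Codon 3 UAC (Tyr): third position 2-fold.
Codon 4 GAG (Glu): third position 2-fold.
Codon 5 GAU (Asp): third position 2-fold.
Four-fold degenerate third positions: 2.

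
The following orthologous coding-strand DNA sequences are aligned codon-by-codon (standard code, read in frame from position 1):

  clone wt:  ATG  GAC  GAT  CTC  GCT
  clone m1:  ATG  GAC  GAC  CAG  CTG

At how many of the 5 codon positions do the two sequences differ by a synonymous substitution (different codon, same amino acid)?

1

Codon 1: ATG Met / ATG Met — identical.
Codon 2: GAC Asp / GAC Asp — identical.
Codon 3: GAT Asp / GAC Asp — synonymous.
Codon 4: CTC Leu / CAG Gln — nonsynonymous.
Codon 5: GCT Ala / CTG Leu — nonsynonymous.
Synonymous differences: 1.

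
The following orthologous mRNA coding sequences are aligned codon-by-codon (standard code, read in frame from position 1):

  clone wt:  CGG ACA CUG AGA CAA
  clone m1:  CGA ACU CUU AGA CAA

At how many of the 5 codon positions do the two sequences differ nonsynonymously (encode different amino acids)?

Codon 1: CGG Arg / CGA Arg — synonymous.
Codon 2: ACA Thr / ACU Thr — synonymous.
Codon 3: CUG Leu / CUU Leu — synonymous.
Codon 4: AGA Arg / AGA Arg — identical.
Codon 5: CAA Gln / CAA Gln — identical.
Nonsynonymous differences: 0.

0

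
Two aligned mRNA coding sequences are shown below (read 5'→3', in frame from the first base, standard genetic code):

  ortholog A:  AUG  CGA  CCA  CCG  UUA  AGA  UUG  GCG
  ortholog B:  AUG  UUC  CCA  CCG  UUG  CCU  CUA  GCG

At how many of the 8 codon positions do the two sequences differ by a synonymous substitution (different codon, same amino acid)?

2

Codon 1: AUG Met / AUG Met — identical.
Codon 2: CGA Arg / UUC Phe — nonsynonymous.
Codon 3: CCA Pro / CCA Pro — identical.
Codon 4: CCG Pro / CCG Pro — identical.
Codon 5: UUA Leu / UUG Leu — synonymous.
Codon 6: AGA Arg / CCU Pro — nonsynonymous.
Codon 7: UUG Leu / CUA Leu — synonymous.
Codon 8: GCG Ala / GCG Ala — identical.
Synonymous differences: 2.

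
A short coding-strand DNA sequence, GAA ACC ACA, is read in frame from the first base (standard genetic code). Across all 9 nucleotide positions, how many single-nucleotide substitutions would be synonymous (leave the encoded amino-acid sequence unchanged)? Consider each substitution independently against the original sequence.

Codon 1 (GAA, Glu): 1 synonymous substitution.
Codon 2 (ACC, Thr): 3 synonymous substitutions.
Codon 3 (ACA, Thr): 3 synonymous substitutions.
Total: 1 + 3 + 3 = 7.

7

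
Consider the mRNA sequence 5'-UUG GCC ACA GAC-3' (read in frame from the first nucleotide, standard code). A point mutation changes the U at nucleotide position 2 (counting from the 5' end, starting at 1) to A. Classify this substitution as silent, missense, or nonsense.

Position 2 falls in codon 1: UUG → Leu.
After the substitution the codon is UAG → Stop.
The new codon is a stop codon, so this is a nonsense mutation.

nonsense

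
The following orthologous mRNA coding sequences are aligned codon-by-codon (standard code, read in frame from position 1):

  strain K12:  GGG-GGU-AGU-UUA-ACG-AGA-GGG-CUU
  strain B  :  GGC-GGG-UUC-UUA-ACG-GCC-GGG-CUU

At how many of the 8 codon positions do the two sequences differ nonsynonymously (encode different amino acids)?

2

Codon 1: GGG Gly / GGC Gly — synonymous.
Codon 2: GGU Gly / GGG Gly — synonymous.
Codon 3: AGU Ser / UUC Phe — nonsynonymous.
Codon 4: UUA Leu / UUA Leu — identical.
Codon 5: ACG Thr / ACG Thr — identical.
Codon 6: AGA Arg / GCC Ala — nonsynonymous.
Codon 7: GGG Gly / GGG Gly — identical.
Codon 8: CUU Leu / CUU Leu — identical.
Nonsynonymous differences: 2.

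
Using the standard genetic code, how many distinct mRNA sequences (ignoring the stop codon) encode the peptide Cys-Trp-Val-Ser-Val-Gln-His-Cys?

1536

Cys: 2 codons.
Trp: 1 codon.
Val: 4 codons.
Ser: 6 codons.
Val: 4 codons.
Gln: 2 codons.
His: 2 codons.
Cys: 2 codons.
2 × 1 × 4 × 6 × 4 × 2 × 2 × 2 = 1536.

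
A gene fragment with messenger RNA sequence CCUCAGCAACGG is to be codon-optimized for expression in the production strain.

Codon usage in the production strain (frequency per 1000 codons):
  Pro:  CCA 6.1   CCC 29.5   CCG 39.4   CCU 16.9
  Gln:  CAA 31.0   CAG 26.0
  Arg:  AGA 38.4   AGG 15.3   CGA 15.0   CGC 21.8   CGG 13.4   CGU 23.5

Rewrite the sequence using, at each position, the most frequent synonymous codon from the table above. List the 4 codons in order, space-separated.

CCG CAA CAA AGA

Codon 1 (Pro): best is CCG at 39.4.
Codon 2 (Gln): best is CAA at 31.0.
Codon 3 (Gln): best is CAA at 31.0.
Codon 4 (Arg): best is AGA at 38.4.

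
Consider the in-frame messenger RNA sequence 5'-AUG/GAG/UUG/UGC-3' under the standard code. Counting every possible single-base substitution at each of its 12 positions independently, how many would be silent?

Codon 1 (AUG, Met): 0 synonymous substitutions.
Codon 2 (GAG, Glu): 1 synonymous substitution.
Codon 3 (UUG, Leu): 2 synonymous substitutions.
Codon 4 (UGC, Cys): 1 synonymous substitution.
Total: 0 + 1 + 2 + 1 = 4.

4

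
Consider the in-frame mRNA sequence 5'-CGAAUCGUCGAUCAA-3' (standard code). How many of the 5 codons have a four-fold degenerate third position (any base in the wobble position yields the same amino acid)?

Codon 1 CGA (Arg): third position 4-fold.
Codon 2 AUC (Ile): third position 3-fold.
Codon 3 GUC (Val): third position 4-fold.
Codon 4 GAU (Asp): third position 2-fold.
Codon 5 CAA (Gln): third position 2-fold.
Four-fold degenerate third positions: 2.

2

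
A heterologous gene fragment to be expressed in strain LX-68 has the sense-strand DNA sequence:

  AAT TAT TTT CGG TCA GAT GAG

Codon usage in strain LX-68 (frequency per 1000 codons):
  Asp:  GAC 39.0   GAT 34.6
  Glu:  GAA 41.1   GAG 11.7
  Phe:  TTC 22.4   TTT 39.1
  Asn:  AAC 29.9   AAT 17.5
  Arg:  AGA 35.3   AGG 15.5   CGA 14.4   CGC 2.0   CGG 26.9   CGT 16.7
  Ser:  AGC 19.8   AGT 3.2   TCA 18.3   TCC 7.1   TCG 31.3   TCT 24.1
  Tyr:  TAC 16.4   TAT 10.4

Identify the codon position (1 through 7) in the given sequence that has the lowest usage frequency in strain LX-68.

Codon 1 AAT (Asn): 17.5 per 1000.
Codon 2 TAT (Tyr): 10.4 per 1000.
Codon 3 TTT (Phe): 39.1 per 1000.
Codon 4 CGG (Arg): 26.9 per 1000.
Codon 5 TCA (Ser): 18.3 per 1000.
Codon 6 GAT (Asp): 34.6 per 1000.
Codon 7 GAG (Glu): 11.7 per 1000.
Lowest frequency is 10.4 at codon 2.

2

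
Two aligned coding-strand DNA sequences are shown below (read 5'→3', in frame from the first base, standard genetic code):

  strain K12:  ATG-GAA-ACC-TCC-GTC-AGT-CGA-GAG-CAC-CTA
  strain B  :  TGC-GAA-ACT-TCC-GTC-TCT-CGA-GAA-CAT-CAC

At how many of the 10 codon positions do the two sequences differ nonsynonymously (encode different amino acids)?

2

Codon 1: ATG Met / TGC Cys — nonsynonymous.
Codon 2: GAA Glu / GAA Glu — identical.
Codon 3: ACC Thr / ACT Thr — synonymous.
Codon 4: TCC Ser / TCC Ser — identical.
Codon 5: GTC Val / GTC Val — identical.
Codon 6: AGT Ser / TCT Ser — synonymous.
Codon 7: CGA Arg / CGA Arg — identical.
Codon 8: GAG Glu / GAA Glu — synonymous.
Codon 9: CAC His / CAT His — synonymous.
Codon 10: CTA Leu / CAC His — nonsynonymous.
Nonsynonymous differences: 2.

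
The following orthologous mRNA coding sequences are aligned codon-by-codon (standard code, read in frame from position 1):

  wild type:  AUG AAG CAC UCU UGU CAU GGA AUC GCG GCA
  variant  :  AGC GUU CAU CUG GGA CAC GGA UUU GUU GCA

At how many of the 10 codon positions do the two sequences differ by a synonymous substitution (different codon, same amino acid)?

Codon 1: AUG Met / AGC Ser — nonsynonymous.
Codon 2: AAG Lys / GUU Val — nonsynonymous.
Codon 3: CAC His / CAU His — synonymous.
Codon 4: UCU Ser / CUG Leu — nonsynonymous.
Codon 5: UGU Cys / GGA Gly — nonsynonymous.
Codon 6: CAU His / CAC His — synonymous.
Codon 7: GGA Gly / GGA Gly — identical.
Codon 8: AUC Ile / UUU Phe — nonsynonymous.
Codon 9: GCG Ala / GUU Val — nonsynonymous.
Codon 10: GCA Ala / GCA Ala — identical.
Synonymous differences: 2.

2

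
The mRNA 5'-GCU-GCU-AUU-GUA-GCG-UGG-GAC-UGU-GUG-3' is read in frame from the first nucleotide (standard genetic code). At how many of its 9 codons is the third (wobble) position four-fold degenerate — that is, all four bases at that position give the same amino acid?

Codon 1 GCU (Ala): third position 4-fold.
Codon 2 GCU (Ala): third position 4-fold.
Codon 3 AUU (Ile): third position 3-fold.
Codon 4 GUA (Val): third position 4-fold.
Codon 5 GCG (Ala): third position 4-fold.
Codon 6 UGG (Trp): third position 1-fold.
Codon 7 GAC (Asp): third position 2-fold.
Codon 8 UGU (Cys): third position 2-fold.
Codon 9 GUG (Val): third position 4-fold.
Four-fold degenerate third positions: 5.

5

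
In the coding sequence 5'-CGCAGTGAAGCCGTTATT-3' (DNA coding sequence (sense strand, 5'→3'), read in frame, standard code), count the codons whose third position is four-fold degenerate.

Codon 1 CGC (Arg): third position 4-fold.
Codon 2 AGT (Ser): third position 2-fold.
Codon 3 GAA (Glu): third position 2-fold.
Codon 4 GCC (Ala): third position 4-fold.
Codon 5 GTT (Val): third position 4-fold.
Codon 6 ATT (Ile): third position 3-fold.
Four-fold degenerate third positions: 3.

3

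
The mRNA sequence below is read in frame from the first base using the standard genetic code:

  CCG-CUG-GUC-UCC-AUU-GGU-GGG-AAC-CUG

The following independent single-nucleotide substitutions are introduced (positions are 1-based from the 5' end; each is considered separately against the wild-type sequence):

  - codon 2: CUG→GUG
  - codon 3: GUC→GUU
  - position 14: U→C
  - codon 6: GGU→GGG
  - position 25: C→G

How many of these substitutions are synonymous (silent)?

2

Codon 2: CUG (Leu) → GUG (Val) — missense.
Codon 3: GUC (Val) → GUU (Val) — synonymous.
Codon 5: AUU (Ile) → ACU (Thr) — missense.
Codon 6: GGU (Gly) → GGG (Gly) — synonymous.
Codon 9: CUG (Leu) → GUG (Val) — missense.
Synonymous: 2 of 5.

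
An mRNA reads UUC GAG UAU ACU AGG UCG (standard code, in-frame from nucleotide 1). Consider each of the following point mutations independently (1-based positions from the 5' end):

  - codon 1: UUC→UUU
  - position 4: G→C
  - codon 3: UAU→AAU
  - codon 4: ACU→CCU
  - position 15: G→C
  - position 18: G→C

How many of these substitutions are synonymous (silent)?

2

Codon 1: UUC (Phe) → UUU (Phe) — synonymous.
Codon 2: GAG (Glu) → CAG (Gln) — missense.
Codon 3: UAU (Tyr) → AAU (Asn) — missense.
Codon 4: ACU (Thr) → CCU (Pro) — missense.
Codon 5: AGG (Arg) → AGC (Ser) — missense.
Codon 6: UCG (Ser) → UCC (Ser) — synonymous.
Synonymous: 2 of 6.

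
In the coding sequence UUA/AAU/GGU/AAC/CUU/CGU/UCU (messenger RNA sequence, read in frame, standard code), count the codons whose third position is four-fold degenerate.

Codon 1 UUA (Leu): third position 2-fold.
Codon 2 AAU (Asn): third position 2-fold.
Codon 3 GGU (Gly): third position 4-fold.
Codon 4 AAC (Asn): third position 2-fold.
Codon 5 CUU (Leu): third position 4-fold.
Codon 6 CGU (Arg): third position 4-fold.
Codon 7 UCU (Ser): third position 4-fold.
Four-fold degenerate third positions: 4.

4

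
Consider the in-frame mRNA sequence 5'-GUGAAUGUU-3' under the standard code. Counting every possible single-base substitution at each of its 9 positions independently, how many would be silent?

Codon 1 (GUG, Val): 3 synonymous substitutions.
Codon 2 (AAU, Asn): 1 synonymous substitution.
Codon 3 (GUU, Val): 3 synonymous substitutions.
Total: 3 + 1 + 3 = 7.

7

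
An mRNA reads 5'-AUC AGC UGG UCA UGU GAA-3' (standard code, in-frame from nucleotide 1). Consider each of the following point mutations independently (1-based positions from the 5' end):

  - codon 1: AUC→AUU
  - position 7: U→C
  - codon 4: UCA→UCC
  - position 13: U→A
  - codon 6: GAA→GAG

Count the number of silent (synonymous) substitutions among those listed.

Codon 1: AUC (Ile) → AUU (Ile) — synonymous.
Codon 3: UGG (Trp) → CGG (Arg) — missense.
Codon 4: UCA (Ser) → UCC (Ser) — synonymous.
Codon 5: UGU (Cys) → AGU (Ser) — missense.
Codon 6: GAA (Glu) → GAG (Glu) — synonymous.
Synonymous: 3 of 5.

3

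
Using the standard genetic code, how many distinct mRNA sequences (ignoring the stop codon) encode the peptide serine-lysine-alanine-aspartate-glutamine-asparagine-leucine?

Ser: 6 codons.
Lys: 2 codons.
Ala: 4 codons.
Asp: 2 codons.
Gln: 2 codons.
Asn: 2 codons.
Leu: 6 codons.
6 × 2 × 4 × 2 × 2 × 2 × 6 = 2304.

2304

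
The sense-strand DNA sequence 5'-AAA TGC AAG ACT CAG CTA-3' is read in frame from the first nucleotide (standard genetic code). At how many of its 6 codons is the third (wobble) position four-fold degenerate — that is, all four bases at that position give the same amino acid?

Codon 1 AAA (Lys): third position 2-fold.
Codon 2 TGC (Cys): third position 2-fold.
Codon 3 AAG (Lys): third position 2-fold.
Codon 4 ACT (Thr): third position 4-fold.
Codon 5 CAG (Gln): third position 2-fold.
Codon 6 CTA (Leu): third position 4-fold.
Four-fold degenerate third positions: 2.

2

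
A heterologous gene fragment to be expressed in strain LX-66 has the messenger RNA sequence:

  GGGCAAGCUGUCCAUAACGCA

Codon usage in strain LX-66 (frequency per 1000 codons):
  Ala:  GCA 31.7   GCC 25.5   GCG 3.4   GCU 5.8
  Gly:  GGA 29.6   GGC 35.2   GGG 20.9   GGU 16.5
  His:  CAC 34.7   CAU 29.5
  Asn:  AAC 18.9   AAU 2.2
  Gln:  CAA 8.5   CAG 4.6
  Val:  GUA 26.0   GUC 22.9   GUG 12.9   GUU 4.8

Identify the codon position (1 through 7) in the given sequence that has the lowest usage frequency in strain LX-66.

3

Codon 1 GGG (Gly): 20.9 per 1000.
Codon 2 CAA (Gln): 8.5 per 1000.
Codon 3 GCU (Ala): 5.8 per 1000.
Codon 4 GUC (Val): 22.9 per 1000.
Codon 5 CAU (His): 29.5 per 1000.
Codon 6 AAC (Asn): 18.9 per 1000.
Codon 7 GCA (Ala): 31.7 per 1000.
Lowest frequency is 5.8 at codon 3.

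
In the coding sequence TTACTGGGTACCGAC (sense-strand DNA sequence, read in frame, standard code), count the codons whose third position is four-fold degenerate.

3

Codon 1 TTA (Leu): third position 2-fold.
Codon 2 CTG (Leu): third position 4-fold.
Codon 3 GGT (Gly): third position 4-fold.
Codon 4 ACC (Thr): third position 4-fold.
Codon 5 GAC (Asp): third position 2-fold.
Four-fold degenerate third positions: 3.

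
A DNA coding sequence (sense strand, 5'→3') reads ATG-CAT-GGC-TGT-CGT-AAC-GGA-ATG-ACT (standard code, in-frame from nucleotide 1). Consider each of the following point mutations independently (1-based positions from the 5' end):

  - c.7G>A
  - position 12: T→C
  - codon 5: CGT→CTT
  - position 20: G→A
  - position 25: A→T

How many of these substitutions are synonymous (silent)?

Codon 3: GGC (Gly) → AGC (Ser) — missense.
Codon 4: TGT (Cys) → TGC (Cys) — synonymous.
Codon 5: CGT (Arg) → CTT (Leu) — missense.
Codon 7: GGA (Gly) → GAA (Glu) — missense.
Codon 9: ACT (Thr) → TCT (Ser) — missense.
Synonymous: 1 of 5.

1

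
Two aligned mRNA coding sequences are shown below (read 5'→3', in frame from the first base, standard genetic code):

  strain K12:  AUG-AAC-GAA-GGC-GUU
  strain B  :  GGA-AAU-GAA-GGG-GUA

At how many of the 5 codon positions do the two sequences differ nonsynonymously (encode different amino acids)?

Codon 1: AUG Met / GGA Gly — nonsynonymous.
Codon 2: AAC Asn / AAU Asn — synonymous.
Codon 3: GAA Glu / GAA Glu — identical.
Codon 4: GGC Gly / GGG Gly — synonymous.
Codon 5: GUU Val / GUA Val — synonymous.
Nonsynonymous differences: 1.

1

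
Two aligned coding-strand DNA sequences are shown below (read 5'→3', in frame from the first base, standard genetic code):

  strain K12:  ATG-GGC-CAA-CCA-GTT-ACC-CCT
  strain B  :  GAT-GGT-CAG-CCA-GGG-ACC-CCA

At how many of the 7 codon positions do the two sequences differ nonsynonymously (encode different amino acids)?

2

Codon 1: ATG Met / GAT Asp — nonsynonymous.
Codon 2: GGC Gly / GGT Gly — synonymous.
Codon 3: CAA Gln / CAG Gln — synonymous.
Codon 4: CCA Pro / CCA Pro — identical.
Codon 5: GTT Val / GGG Gly — nonsynonymous.
Codon 6: ACC Thr / ACC Thr — identical.
Codon 7: CCT Pro / CCA Pro — synonymous.
Nonsynonymous differences: 2.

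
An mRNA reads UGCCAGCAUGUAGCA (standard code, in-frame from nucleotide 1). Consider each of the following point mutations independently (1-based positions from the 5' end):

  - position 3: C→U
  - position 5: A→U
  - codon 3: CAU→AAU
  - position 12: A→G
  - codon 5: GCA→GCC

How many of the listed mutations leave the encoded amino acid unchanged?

Codon 1: UGC (Cys) → UGU (Cys) — synonymous.
Codon 2: CAG (Gln) → CUG (Leu) — missense.
Codon 3: CAU (His) → AAU (Asn) — missense.
Codon 4: GUA (Val) → GUG (Val) — synonymous.
Codon 5: GCA (Ala) → GCC (Ala) — synonymous.
Synonymous: 3 of 5.

3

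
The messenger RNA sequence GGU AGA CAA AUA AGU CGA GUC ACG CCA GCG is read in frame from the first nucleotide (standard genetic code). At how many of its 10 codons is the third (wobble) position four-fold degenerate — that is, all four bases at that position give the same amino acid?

Codon 1 GGU (Gly): third position 4-fold.
Codon 2 AGA (Arg): third position 2-fold.
Codon 3 CAA (Gln): third position 2-fold.
Codon 4 AUA (Ile): third position 3-fold.
Codon 5 AGU (Ser): third position 2-fold.
Codon 6 CGA (Arg): third position 4-fold.
Codon 7 GUC (Val): third position 4-fold.
Codon 8 ACG (Thr): third position 4-fold.
Codon 9 CCA (Pro): third position 4-fold.
Codon 10 GCG (Ala): third position 4-fold.
Four-fold degenerate third positions: 6.

6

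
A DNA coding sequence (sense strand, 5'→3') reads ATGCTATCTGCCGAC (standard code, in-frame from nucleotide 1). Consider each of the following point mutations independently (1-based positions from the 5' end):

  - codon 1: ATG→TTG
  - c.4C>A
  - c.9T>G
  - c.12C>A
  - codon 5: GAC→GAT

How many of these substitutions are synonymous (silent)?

3

Codon 1: ATG (Met) → TTG (Leu) — missense.
Codon 2: CTA (Leu) → ATA (Ile) — missense.
Codon 3: TCT (Ser) → TCG (Ser) — synonymous.
Codon 4: GCC (Ala) → GCA (Ala) — synonymous.
Codon 5: GAC (Asp) → GAT (Asp) — synonymous.
Synonymous: 3 of 5.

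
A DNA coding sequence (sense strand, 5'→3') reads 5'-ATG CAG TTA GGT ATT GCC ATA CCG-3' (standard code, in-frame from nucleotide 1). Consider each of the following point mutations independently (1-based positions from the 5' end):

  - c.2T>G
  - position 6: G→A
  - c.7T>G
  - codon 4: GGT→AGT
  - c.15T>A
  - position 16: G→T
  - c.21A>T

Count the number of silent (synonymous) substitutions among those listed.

Codon 1: ATG (Met) → AGG (Arg) — missense.
Codon 2: CAG (Gln) → CAA (Gln) — synonymous.
Codon 3: TTA (Leu) → GTA (Val) — missense.
Codon 4: GGT (Gly) → AGT (Ser) — missense.
Codon 5: ATT (Ile) → ATA (Ile) — synonymous.
Codon 6: GCC (Ala) → TCC (Ser) — missense.
Codon 7: ATA (Ile) → ATT (Ile) — synonymous.
Synonymous: 3 of 7.

3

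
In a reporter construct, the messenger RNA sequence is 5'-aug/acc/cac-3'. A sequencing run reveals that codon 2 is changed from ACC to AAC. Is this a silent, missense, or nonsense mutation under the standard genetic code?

missense

Position 5 falls in codon 2: ACC → Thr.
After the substitution the codon is AAC → Asn.
Thr ≠ Asn, so this is a missense mutation.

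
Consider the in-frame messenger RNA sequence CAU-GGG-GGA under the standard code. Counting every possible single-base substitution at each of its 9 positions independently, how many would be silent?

7

Codon 1 (CAU, His): 1 synonymous substitution.
Codon 2 (GGG, Gly): 3 synonymous substitutions.
Codon 3 (GGA, Gly): 3 synonymous substitutions.
Total: 1 + 3 + 3 = 7.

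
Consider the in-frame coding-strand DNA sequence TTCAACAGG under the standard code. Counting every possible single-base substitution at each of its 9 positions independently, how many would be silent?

4

Codon 1 (TTC, Phe): 1 synonymous substitution.
Codon 2 (AAC, Asn): 1 synonymous substitution.
Codon 3 (AGG, Arg): 2 synonymous substitutions.
Total: 1 + 1 + 2 = 4.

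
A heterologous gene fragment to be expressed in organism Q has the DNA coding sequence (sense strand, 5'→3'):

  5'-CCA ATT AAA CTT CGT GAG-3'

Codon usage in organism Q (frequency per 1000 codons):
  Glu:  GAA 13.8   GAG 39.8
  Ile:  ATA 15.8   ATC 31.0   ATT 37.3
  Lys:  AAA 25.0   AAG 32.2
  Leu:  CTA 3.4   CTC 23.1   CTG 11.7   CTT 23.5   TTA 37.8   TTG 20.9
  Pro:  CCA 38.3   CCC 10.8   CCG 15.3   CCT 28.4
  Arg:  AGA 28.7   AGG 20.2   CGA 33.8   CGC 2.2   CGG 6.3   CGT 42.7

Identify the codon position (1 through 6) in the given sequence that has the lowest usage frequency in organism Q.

4

Codon 1 CCA (Pro): 38.3 per 1000.
Codon 2 ATT (Ile): 37.3 per 1000.
Codon 3 AAA (Lys): 25.0 per 1000.
Codon 4 CTT (Leu): 23.5 per 1000.
Codon 5 CGT (Arg): 42.7 per 1000.
Codon 6 GAG (Glu): 39.8 per 1000.
Lowest frequency is 23.5 at codon 4.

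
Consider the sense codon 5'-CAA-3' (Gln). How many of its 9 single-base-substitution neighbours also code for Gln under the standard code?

Position 1: none → 0 synonymous.
Position 2: none → 0 synonymous.
Position 3: CAG → 1 synonymous.
Total: 0 + 0 + 1 = 1.

1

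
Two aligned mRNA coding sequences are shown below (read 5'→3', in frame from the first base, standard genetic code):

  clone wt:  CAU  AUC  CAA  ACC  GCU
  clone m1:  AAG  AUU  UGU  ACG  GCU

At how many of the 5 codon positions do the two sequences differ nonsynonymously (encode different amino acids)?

2

Codon 1: CAU His / AAG Lys — nonsynonymous.
Codon 2: AUC Ile / AUU Ile — synonymous.
Codon 3: CAA Gln / UGU Cys — nonsynonymous.
Codon 4: ACC Thr / ACG Thr — synonymous.
Codon 5: GCU Ala / GCU Ala — identical.
Nonsynonymous differences: 2.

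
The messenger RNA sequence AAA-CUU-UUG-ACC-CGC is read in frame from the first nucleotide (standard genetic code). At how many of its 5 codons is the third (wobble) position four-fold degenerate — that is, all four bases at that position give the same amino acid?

Codon 1 AAA (Lys): third position 2-fold.
Codon 2 CUU (Leu): third position 4-fold.
Codon 3 UUG (Leu): third position 2-fold.
Codon 4 ACC (Thr): third position 4-fold.
Codon 5 CGC (Arg): third position 4-fold.
Four-fold degenerate third positions: 3.

3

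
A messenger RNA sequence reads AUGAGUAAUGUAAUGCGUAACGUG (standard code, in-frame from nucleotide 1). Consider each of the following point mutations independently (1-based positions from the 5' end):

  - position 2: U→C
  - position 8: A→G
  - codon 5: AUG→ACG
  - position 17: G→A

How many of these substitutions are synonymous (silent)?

0

Codon 1: AUG (Met) → ACG (Thr) — missense.
Codon 3: AAU (Asn) → AGU (Ser) — missense.
Codon 5: AUG (Met) → ACG (Thr) — missense.
Codon 6: CGU (Arg) → CAU (His) — missense.
Synonymous: 0 of 4.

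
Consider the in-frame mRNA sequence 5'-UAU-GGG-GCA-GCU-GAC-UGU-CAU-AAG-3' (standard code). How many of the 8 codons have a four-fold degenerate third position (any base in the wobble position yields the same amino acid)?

3

Codon 1 UAU (Tyr): third position 2-fold.
Codon 2 GGG (Gly): third position 4-fold.
Codon 3 GCA (Ala): third position 4-fold.
Codon 4 GCU (Ala): third position 4-fold.
Codon 5 GAC (Asp): third position 2-fold.
Codon 6 UGU (Cys): third position 2-fold.
Codon 7 CAU (His): third position 2-fold.
Codon 8 AAG (Lys): third position 2-fold.
Four-fold degenerate third positions: 3.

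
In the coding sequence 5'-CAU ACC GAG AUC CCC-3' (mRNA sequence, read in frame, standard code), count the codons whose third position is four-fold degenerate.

2

Codon 1 CAU (His): third position 2-fold.
Codon 2 ACC (Thr): third position 4-fold.
Codon 3 GAG (Glu): third position 2-fold.
Codon 4 AUC (Ile): third position 3-fold.
Codon 5 CCC (Pro): third position 4-fold.
Four-fold degenerate third positions: 2.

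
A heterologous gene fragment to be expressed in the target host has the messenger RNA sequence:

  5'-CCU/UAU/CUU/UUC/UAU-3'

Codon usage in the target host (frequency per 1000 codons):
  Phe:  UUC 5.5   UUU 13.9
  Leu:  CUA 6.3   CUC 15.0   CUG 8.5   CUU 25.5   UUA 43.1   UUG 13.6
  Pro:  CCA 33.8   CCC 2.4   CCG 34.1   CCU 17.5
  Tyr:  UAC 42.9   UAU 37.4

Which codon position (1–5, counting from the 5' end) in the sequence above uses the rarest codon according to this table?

4

Codon 1 CCU (Pro): 17.5 per 1000.
Codon 2 UAU (Tyr): 37.4 per 1000.
Codon 3 CUU (Leu): 25.5 per 1000.
Codon 4 UUC (Phe): 5.5 per 1000.
Codon 5 UAU (Tyr): 37.4 per 1000.
Lowest frequency is 5.5 at codon 4.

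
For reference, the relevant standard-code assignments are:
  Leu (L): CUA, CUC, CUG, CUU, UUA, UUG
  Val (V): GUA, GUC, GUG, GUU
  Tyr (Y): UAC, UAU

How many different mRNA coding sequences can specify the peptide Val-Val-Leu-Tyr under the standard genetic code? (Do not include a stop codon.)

Val: 4 codons.
Val: 4 codons.
Leu: 6 codons.
Tyr: 2 codons.
4 × 4 × 6 × 2 = 192.

192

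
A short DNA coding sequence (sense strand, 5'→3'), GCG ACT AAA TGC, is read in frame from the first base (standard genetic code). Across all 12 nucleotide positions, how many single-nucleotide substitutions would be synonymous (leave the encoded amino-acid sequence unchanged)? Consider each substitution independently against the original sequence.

Codon 1 (GCG, Ala): 3 synonymous substitutions.
Codon 2 (ACT, Thr): 3 synonymous substitutions.
Codon 3 (AAA, Lys): 1 synonymous substitution.
Codon 4 (TGC, Cys): 1 synonymous substitution.
Total: 3 + 3 + 1 + 1 = 8.

8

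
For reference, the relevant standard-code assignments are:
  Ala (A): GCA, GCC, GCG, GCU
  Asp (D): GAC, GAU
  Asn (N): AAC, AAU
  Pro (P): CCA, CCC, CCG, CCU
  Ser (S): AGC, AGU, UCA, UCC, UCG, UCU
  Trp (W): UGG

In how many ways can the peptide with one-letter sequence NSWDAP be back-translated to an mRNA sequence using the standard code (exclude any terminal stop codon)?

Asn: 2 codons.
Ser: 6 codons.
Trp: 1 codon.
Asp: 2 codons.
Ala: 4 codons.
Pro: 4 codons.
2 × 6 × 1 × 2 × 4 × 4 = 384.

384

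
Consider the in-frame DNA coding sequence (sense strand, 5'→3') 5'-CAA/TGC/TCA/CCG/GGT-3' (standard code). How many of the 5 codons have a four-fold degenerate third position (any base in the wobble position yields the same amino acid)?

Codon 1 CAA (Gln): third position 2-fold.
Codon 2 TGC (Cys): third position 2-fold.
Codon 3 TCA (Ser): third position 4-fold.
Codon 4 CCG (Pro): third position 4-fold.
Codon 5 GGT (Gly): third position 4-fold.
Four-fold degenerate third positions: 3.

3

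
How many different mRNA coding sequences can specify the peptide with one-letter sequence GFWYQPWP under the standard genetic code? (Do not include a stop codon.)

Gly: 4 codons.
Phe: 2 codons.
Trp: 1 codon.
Tyr: 2 codons.
Gln: 2 codons.
Pro: 4 codons.
Trp: 1 codon.
Pro: 4 codons.
4 × 2 × 1 × 2 × 2 × 4 × 1 × 4 = 512.

512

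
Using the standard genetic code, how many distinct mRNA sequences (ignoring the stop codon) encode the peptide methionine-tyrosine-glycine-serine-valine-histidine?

384

Met: 1 codon.
Tyr: 2 codons.
Gly: 4 codons.
Ser: 6 codons.
Val: 4 codons.
His: 2 codons.
1 × 2 × 4 × 6 × 4 × 2 = 384.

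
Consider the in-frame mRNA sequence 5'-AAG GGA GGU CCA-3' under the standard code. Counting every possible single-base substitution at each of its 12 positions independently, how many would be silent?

Codon 1 (AAG, Lys): 1 synonymous substitution.
Codon 2 (GGA, Gly): 3 synonymous substitutions.
Codon 3 (GGU, Gly): 3 synonymous substitutions.
Codon 4 (CCA, Pro): 3 synonymous substitutions.
Total: 1 + 3 + 3 + 3 = 10.

10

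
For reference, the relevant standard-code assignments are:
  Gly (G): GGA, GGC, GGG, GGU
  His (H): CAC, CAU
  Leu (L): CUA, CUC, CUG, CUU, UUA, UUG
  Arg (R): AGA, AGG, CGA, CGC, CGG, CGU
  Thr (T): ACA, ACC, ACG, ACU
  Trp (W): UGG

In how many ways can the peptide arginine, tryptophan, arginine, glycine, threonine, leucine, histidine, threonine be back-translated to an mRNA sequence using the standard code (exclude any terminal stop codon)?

Arg: 6 codons.
Trp: 1 codon.
Arg: 6 codons.
Gly: 4 codons.
Thr: 4 codons.
Leu: 6 codons.
His: 2 codons.
Thr: 4 codons.
6 × 1 × 6 × 4 × 4 × 6 × 2 × 4 = 27648.

27648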